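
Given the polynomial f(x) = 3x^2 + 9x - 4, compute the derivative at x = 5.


Differentiate term by term using power and sum rules:
f(x) = 3x^2 + 9x - 4
f'(x) = 6x + 9
Substitute x = 5:
f'(5) = 6 * 5 + 9
= 30 + 9
= 39

39


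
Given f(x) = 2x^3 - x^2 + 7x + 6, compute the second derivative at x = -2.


First derivative:
f'(x) = 6x^2 - 2x + 7
Second derivative:
f''(x) = 12x - 2
Substitute x = -2:
f''(-2) = 12 * (-2) - 2
= -24 - 2
= -26

-26


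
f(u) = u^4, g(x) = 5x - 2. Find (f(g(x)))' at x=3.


Using the chain rule: (f(g(x)))' = f'(g(x)) * g'(x)
First, find g(3):
g(3) = 5 * 3 - 2 = 13
Next, f'(u) = 4u^3
And g'(x) = 5
So f'(g(3)) * g'(3)
= 4 * 13^3 * 5
= 4 * 2197 * 5
= 43940

43940


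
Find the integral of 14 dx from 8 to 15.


The integral of a constant k over [a, b] equals k * (b - a).
integral from 8 to 15 of 14 dx
= 14 * (15 - 8)
= 14 * 7
= 98

98


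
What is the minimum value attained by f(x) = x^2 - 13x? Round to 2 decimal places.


For a quadratic f(x) = ax^2 + bx + c with a > 0, the minimum is at the vertex.
Vertex x-coordinate: x = -b/(2a)
x = -(-13) / (2 * 1)
x = 13/2
Substitute back to find the minimum value:
f(13/2) = 1 * (13/2)^2 - 13 * (13/2) + 0
= 169/4 - 169/2 + 0
= -169/4 = -42.25

-42.25


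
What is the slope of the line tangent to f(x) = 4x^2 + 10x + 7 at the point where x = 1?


The slope of the tangent line equals f'(x) at the point.
f(x) = 4x^2 + 10x + 7
f'(x) = 8x + 10
At x = 1:
f'(1) = 8 * 1 + 10
= 8 + 10
= 18

18


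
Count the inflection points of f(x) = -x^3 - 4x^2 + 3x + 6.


Inflection points occur where f''(x) = 0 and concavity changes.
f(x) = -x^3 - 4x^2 + 3x + 6
f'(x) = -3x^2 - 8x + 3
f''(x) = -6x - 8
Set f''(x) = 0:
-6x - 8 = 0
x = 8 / (-6) = -4/3
Since f''(x) is linear (degree 1), it changes sign at this point.
Therefore there is exactly 1 inflection point.

1


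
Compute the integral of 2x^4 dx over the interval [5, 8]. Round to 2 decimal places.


Find the antiderivative of 2x^4:
F(x) = 2/5 * x^5
Apply the Fundamental Theorem of Calculus:
F(8) - F(5)
= 2/5 * 8^5 - 2/5 * 5^5
= 2/5 * (32768 - 3125)
= 2/5 * 29643
= 59286/5 = 11857.20

11857.20


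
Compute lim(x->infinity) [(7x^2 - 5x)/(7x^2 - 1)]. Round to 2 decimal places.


For limits at infinity with equal-degree polynomials,
we compare leading coefficients.
Numerator leading term: 7x^2
Denominator leading term: 7x^2
Divide both by x^2:
lim = (7 - 5/x) / (7 - 1/x^2)
As x -> infinity, the 1/x and 1/x^2 terms vanish:
= 7/7 = 1 = 1.00

1.00


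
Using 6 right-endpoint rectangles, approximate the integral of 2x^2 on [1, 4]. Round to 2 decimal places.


Right Riemann sum uses right endpoints of each subinterval.
Interval: [1, 4], n = 6
dx = (4 - 1) / 6 = 1/2
Right endpoints: [3/2, 2, 5/2, 3, 7/2, 4]
f values: [9/2, 8, 25/2, 18, 49/2, 32]
Sum = dx * (sum of f values)
= 1/2 * 199/2
= 199/4 = 49.75

49.75


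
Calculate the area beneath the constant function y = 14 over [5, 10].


The area under a constant function y = 14 is a rectangle.
Width = 10 - 5 = 5
Height = 14
Area = width * height
= 5 * 14
= 70

70


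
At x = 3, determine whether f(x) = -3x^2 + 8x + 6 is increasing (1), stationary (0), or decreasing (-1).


Compute f'(x) to determine behavior:
f'(x) = -6x + 8
f'(3) = -6 * 3 + 8
= -18 + 8
= -10
Since f'(3) < 0, the function is decreasing (-1)

-1


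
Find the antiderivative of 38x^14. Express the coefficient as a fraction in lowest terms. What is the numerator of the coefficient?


Apply the power rule for integration:
integral of ax^n dx = a/(n+1) * x^(n+1) + C
integral of 38x^14 dx
= 38/15 * x^15 + C
The coefficient in lowest terms is 38/15, and its numerator is 38

38


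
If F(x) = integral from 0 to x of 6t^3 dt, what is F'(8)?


By the Fundamental Theorem of Calculus (Part 1):
If F(x) = integral from 0 to x of f(t) dt, then F'(x) = f(x)
Here f(t) = 6t^3
So F'(x) = 6x^3
Evaluate at x = 8:
F'(8) = 6 * 8^3
= 6 * 512
= 3072

3072


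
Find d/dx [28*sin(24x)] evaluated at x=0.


Apply the chain rule to differentiate 28*sin(24x):
d/dx [28*sin(24x)]
= 28 * cos(24x) * d/dx(24x)
= 28 * 24 * cos(24x)
= 672 * cos(24x)
Evaluate at x = 0:
= 672 * cos(0)
= 672 * 1
= 672

672


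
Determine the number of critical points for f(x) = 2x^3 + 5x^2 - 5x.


Find where f'(x) = 0:
f(x) = 2x^3 + 5x^2 - 5x
f'(x) = 6x^2 + 10x - 5
This is a quadratic in x. Use the discriminant to count real roots.
Discriminant = (10)^2 - 4 * 6 * (-5)
= 100 - (-120)
= 220
Since discriminant > 0, f'(x) = 0 has 2 real solutions.
Number of critical points: 2

2


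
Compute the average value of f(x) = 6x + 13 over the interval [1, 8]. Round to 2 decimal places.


Average value = 1/(b-a) * integral from a to b of f(x) dx
First compute the integral of 6x + 13:
F(x) = 3x^2 + 13x
F(8) = 3 * 64 + 13 * 8 = 296
F(1) = 3 * 1 + 13 * 1 = 16
Integral = 296 - 16 = 280
Average = 280 / (8 - 1) = 280 / 7
= 40 = 40.00

40.00


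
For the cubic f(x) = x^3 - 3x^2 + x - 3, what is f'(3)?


Differentiate f(x) = x^3 - 3x^2 + x - 3 term by term:
f'(x) = 3x^2 - 6x + 1
Substitute x = 3:
f'(3) = 3 * 3^2 - 6 * 3 + 1
= 27 - 18 + 1
= 10

10


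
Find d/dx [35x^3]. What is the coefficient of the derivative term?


We apply the power rule: d/dx [ax^n] = a*n * x^(n-1)
d/dx [35x^3]
= 35 * 3 * x^(3-1)
= 105x^2
The coefficient is 105

105


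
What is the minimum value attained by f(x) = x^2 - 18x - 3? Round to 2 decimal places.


For a quadratic f(x) = ax^2 + bx + c with a > 0, the minimum is at the vertex.
Vertex x-coordinate: x = -b/(2a)
x = -(-18) / (2 * 1)
x = 18/2 = 9
Substitute back to find the minimum value:
f(9) = 1 * 9^2 - 18 * 9 - 3
= 81 - 162 - 3
= -84 = -84.00

-84.00


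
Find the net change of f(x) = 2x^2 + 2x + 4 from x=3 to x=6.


Net change = f(b) - f(a)
f(x) = 2x^2 + 2x + 4
Compute f(6):
f(6) = 2 * 6^2 + 2 * 6 + 4
= 72 + 12 + 4
= 88
Compute f(3):
f(3) = 2 * 3^2 + 2 * 3 + 4
= 18 + 6 + 4
= 28
Net change = 88 - 28 = 60

60


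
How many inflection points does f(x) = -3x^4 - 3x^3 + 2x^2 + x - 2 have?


Inflection points occur where f''(x) = 0 and concavity changes.
f(x) = -3x^4 - 3x^3 + 2x^2 + x - 2
f'(x) = -12x^3 - 9x^2 + 4x + 1
f''(x) = -36x^2 - 18x + 4
This is a quadratic in x. Use the discriminant to count real roots.
Discriminant = (-18)^2 - 4 * (-36) * 4
= 324 - (-576)
= 900
Since discriminant > 0, f''(x) = 0 has 2 distinct real solutions.
A quadratic with two distinct real roots changes sign at each root, so concavity changes at both.
Number of inflection points: 2

2


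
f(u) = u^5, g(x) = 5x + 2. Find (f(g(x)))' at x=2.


Using the chain rule: (f(g(x)))' = f'(g(x)) * g'(x)
First, find g(2):
g(2) = 5 * 2 + 2 = 12
Next, f'(u) = 5u^4
And g'(x) = 5
So f'(g(2)) * g'(2)
= 5 * 12^4 * 5
= 5 * 20736 * 5
= 518400

518400


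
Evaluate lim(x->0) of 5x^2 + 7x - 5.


Since polynomials are continuous, we use direct substitution.
lim(x->0) of 5x^2 + 7x - 5
= 5 * 0^2 + 7 * 0 - 5
= 0 + 0 - 5
= -5

-5


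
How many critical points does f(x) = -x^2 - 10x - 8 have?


Find where f'(x) = 0:
f'(x) = -2x - 10
Set f'(x) = 0:
-2x - 10 = 0
x = 10 / (-2) = -5
This is a linear equation in x, so there is exactly one solution.
Number of critical points: 1

1


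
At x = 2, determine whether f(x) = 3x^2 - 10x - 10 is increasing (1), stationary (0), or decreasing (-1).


Compute f'(x) to determine behavior:
f'(x) = 6x - 10
f'(2) = 6 * 2 - 10
= 12 - 10
= 2
Since f'(2) > 0, the function is increasing (1)

1


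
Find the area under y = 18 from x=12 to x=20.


The area under a constant function y = 18 is a rectangle.
Width = 20 - 12 = 8
Height = 18
Area = width * height
= 8 * 18
= 144

144


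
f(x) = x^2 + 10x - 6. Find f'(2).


Differentiate term by term using power and sum rules:
f(x) = x^2 + 10x - 6
f'(x) = 2x + 10
Substitute x = 2:
f'(2) = 2 * 2 + 10
= 4 + 10
= 14

14


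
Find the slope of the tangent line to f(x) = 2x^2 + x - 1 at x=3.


The slope of the tangent line equals f'(x) at the point.
f(x) = 2x^2 + x - 1
f'(x) = 4x + 1
At x = 3:
f'(3) = 4 * 3 + 1
= 12 + 1
= 13

13


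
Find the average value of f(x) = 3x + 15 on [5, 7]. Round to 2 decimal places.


Average value = 1/(b-a) * integral from a to b of f(x) dx
First compute the integral of 3x + 15:
F(x) = (3/2)x^2 + 15x
F(7) = 3/2 * 49 + 15 * 7 = 357/2
F(5) = 3/2 * 25 + 15 * 5 = 225/2
Integral = 357/2 - 225/2 = 66
Average = 66 / (7 - 5) = 66 / 2
= 33 = 33.00

33.00


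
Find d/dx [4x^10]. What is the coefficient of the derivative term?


We apply the power rule: d/dx [ax^n] = a*n * x^(n-1)
d/dx [4x^10]
= 4 * 10 * x^(10-1)
= 40x^9
The coefficient is 40

40


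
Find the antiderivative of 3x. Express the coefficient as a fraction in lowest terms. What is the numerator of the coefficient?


Apply the power rule for integration:
integral of ax^n dx = a/(n+1) * x^(n+1) + C
integral of 3x dx
= 3/2 * x^2 + C
The coefficient in lowest terms is 3/2, and its numerator is 3

3


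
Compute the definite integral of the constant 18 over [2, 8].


The integral of a constant k over [a, b] equals k * (b - a).
integral from 2 to 8 of 18 dx
= 18 * (8 - 2)
= 18 * 6
= 108

108


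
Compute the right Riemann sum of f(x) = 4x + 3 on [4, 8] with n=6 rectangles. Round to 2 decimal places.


Right Riemann sum uses right endpoints of each subinterval.
Interval: [4, 8], n = 6
dx = (8 - 4) / 6 = 2/3
Right endpoints: [14/3, 16/3, 6, 20/3, 22/3, 8]
f values: [65/3, 73/3, 27, 89/3, 97/3, 35]
Sum = dx * (sum of f values)
= 2/3 * 170
= 340/3 ≈ 113.33

113.33


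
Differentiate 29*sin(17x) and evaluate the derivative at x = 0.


Apply the chain rule to differentiate 29*sin(17x):
d/dx [29*sin(17x)]
= 29 * cos(17x) * d/dx(17x)
= 29 * 17 * cos(17x)
= 493 * cos(17x)
Evaluate at x = 0:
= 493 * cos(0)
= 493 * 1
= 493

493


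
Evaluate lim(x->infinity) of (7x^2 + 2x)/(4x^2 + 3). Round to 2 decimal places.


For limits at infinity with equal-degree polynomials,
we compare leading coefficients.
Numerator leading term: 7x^2
Denominator leading term: 4x^2
Divide both by x^2:
lim = (7 + 2/x) / (4 + 3/x^2)
As x -> infinity, the 1/x and 1/x^2 terms vanish:
= 7/4 = 1.75

1.75


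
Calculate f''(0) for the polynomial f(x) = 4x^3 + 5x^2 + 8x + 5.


First derivative:
f'(x) = 12x^2 + 10x + 8
Second derivative:
f''(x) = 24x + 10
Substitute x = 0:
f''(0) = 24 * 0 + 10
= 0 + 10
= 10

10


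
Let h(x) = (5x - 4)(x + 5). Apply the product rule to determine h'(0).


Let u(x) = 5x - 4 and v(x) = x + 5
u'(x) = 5
v'(x) = 1
Product rule: h'(x) = u'(x)*v(x) + u(x)*v'(x)
= 5 * (x + 5) + (5x - 4) * 1
At x = 0:
u(0) = 5 * 0 - 4 = -4
v(0) = 1 * 0 + 5 = 5
h'(0) = 5 * 5 + (-4) * 1
= 25 - 4
= 21

21


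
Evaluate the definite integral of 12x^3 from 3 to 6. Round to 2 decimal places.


Find the antiderivative of 12x^3:
F(x) = 12/4 * x^4
Apply the Fundamental Theorem of Calculus:
F(6) - F(3)
= 12/4 * 6^4 - 12/4 * 3^4
= 12/4 * (1296 - 81)
= 12/4 * 1215
= 3645 = 3645.00

3645.00


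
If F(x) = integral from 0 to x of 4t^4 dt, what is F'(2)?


By the Fundamental Theorem of Calculus (Part 1):
If F(x) = integral from 0 to x of f(t) dt, then F'(x) = f(x)
Here f(t) = 4t^4
So F'(x) = 4x^4
Evaluate at x = 2:
F'(2) = 4 * 2^4
= 4 * 16
= 64

64


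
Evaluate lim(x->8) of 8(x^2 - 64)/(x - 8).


Direct substitution gives 0/0, so we factor the numerator.
Factor: 8(x^2 - 64) = 8 * (x - 8)(x + 8)
Cancel the common factor (x - 8):
8(x^2 - 64)/(x - 8) = 8 * (x + 8)
Now substitute x = 8:
= 8 * (8 + 8) = 128

128


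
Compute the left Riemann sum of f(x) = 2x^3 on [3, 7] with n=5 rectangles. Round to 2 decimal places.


Left Riemann sum uses left endpoints of each subinterval.
Interval: [3, 7], n = 5
dx = (7 - 3) / 5 = 4/5
Left endpoints: [3, 19/5, 23/5, 27/5, 31/5]
f values: [54, 13718/125, 24334/125, 39366/125, 59582/125]
Sum = dx * (sum of f values)
= 4/5 * 1150
= 920 = 920.00

920.00


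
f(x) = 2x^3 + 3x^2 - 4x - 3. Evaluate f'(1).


Differentiate f(x) = 2x^3 + 3x^2 - 4x - 3 term by term:
f'(x) = 6x^2 + 6x - 4
Substitute x = 1:
f'(1) = 6 * 1^2 + 6 * 1 - 4
= 6 + 6 - 4
= 8

8


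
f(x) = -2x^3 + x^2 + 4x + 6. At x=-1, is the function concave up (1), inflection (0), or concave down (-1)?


Concavity is determined by the sign of f''(x).
f(x) = -2x^3 + x^2 + 4x + 6
f'(x) = -6x^2 + 2x + 4
f''(x) = -12x + 2
f''(-1) = -12 * (-1) + 2
= 12 + 2
= 14
Since f''(-1) > 0, the function is concave up (1)

1


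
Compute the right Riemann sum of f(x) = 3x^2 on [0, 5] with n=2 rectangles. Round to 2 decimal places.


Right Riemann sum uses right endpoints of each subinterval.
Interval: [0, 5], n = 2
dx = (5 - 0) / 2 = 5/2
Right endpoints: [5/2, 5]
f values: [75/4, 75]
Sum = dx * (sum of f values)
= 5/2 * 375/4
= 1875/8 ≈ 234.38

234.38


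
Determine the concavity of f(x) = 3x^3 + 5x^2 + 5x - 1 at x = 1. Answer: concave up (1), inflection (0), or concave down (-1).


Concavity is determined by the sign of f''(x).
f(x) = 3x^3 + 5x^2 + 5x - 1
f'(x) = 9x^2 + 10x + 5
f''(x) = 18x + 10
f''(1) = 18 * 1 + 10
= 18 + 10
= 28
Since f''(1) > 0, the function is concave up (1)

1


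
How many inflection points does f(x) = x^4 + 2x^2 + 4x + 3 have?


Inflection points occur where f''(x) = 0 and concavity changes.
f(x) = x^4 + 2x^2 + 4x + 3
f'(x) = 4x^3 + 4x + 4
f''(x) = 12x^2 + 4
This is a quadratic in x. Use the discriminant to count real roots.
Discriminant = (0)^2 - 4 * 12 * 4
= 0 - 192
= -192
Since discriminant < 0, f''(x) = 0 has no real solutions.
Number of inflection points: 0

0


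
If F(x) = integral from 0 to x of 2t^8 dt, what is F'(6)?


By the Fundamental Theorem of Calculus (Part 1):
If F(x) = integral from 0 to x of f(t) dt, then F'(x) = f(x)
Here f(t) = 2t^8
So F'(x) = 2x^8
Evaluate at x = 6:
F'(6) = 2 * 6^8
= 2 * 1679616
= 3359232

3359232


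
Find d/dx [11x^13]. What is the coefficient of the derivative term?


We apply the power rule: d/dx [ax^n] = a*n * x^(n-1)
d/dx [11x^13]
= 11 * 13 * x^(13-1)
= 143x^12
The coefficient is 143

143


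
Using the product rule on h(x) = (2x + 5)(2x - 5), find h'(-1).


Let u(x) = 2x + 5 and v(x) = 2x - 5
u'(x) = 2
v'(x) = 2
Product rule: h'(x) = u'(x)*v(x) + u(x)*v'(x)
= 2 * (2x - 5) + (2x + 5) * 2
At x = -1:
u(-1) = 2 * (-1) + 5 = 3
v(-1) = 2 * (-1) - 5 = -7
h'(-1) = 2 * (-7) + 3 * 2
= -14 + 6
= -8

-8


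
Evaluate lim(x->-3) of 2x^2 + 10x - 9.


Since polynomials are continuous, we use direct substitution.
lim(x->-3) of 2x^2 + 10x - 9
= 2 * (-3)^2 + 10 * (-3) - 9
= 18 - 30 - 9
= -21

-21


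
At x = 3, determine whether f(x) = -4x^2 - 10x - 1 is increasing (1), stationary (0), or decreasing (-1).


Compute f'(x) to determine behavior:
f'(x) = -8x - 10
f'(3) = -8 * 3 - 10
= -24 - 10
= -34
Since f'(3) < 0, the function is decreasing (-1)

-1


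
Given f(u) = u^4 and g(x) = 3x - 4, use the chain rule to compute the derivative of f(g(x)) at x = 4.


Using the chain rule: (f(g(x)))' = f'(g(x)) * g'(x)
First, find g(4):
g(4) = 3 * 4 - 4 = 8
Next, f'(u) = 4u^3
And g'(x) = 3
So f'(g(4)) * g'(4)
= 4 * 8^3 * 3
= 4 * 512 * 3
= 6144

6144


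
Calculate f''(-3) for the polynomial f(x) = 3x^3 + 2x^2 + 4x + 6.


First derivative:
f'(x) = 9x^2 + 4x + 4
Second derivative:
f''(x) = 18x + 4
Substitute x = -3:
f''(-3) = 18 * (-3) + 4
= -54 + 4
= -50

-50


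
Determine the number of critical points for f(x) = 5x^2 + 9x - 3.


Find where f'(x) = 0:
f'(x) = 10x + 9
Set f'(x) = 0:
10x + 9 = 0
x = -9 / 10 = -9/10
This is a linear equation in x, so there is exactly one solution.
Number of critical points: 1

1


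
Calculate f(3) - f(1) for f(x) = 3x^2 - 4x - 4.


Net change = f(b) - f(a)
f(x) = 3x^2 - 4x - 4
Compute f(3):
f(3) = 3 * 3^2 - 4 * 3 - 4
= 27 - 12 - 4
= 11
Compute f(1):
f(1) = 3 * 1^2 - 4 * 1 - 4
= 3 - 4 - 4
= -5
Net change = 11 - (-5) = 16

16


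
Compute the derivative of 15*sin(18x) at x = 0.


Apply the chain rule to differentiate 15*sin(18x):
d/dx [15*sin(18x)]
= 15 * cos(18x) * d/dx(18x)
= 15 * 18 * cos(18x)
= 270 * cos(18x)
Evaluate at x = 0:
= 270 * cos(0)
= 270 * 1
= 270

270


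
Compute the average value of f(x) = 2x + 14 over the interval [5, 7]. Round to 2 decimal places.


Average value = 1/(b-a) * integral from a to b of f(x) dx
First compute the integral of 2x + 14:
F(x) = x^2 + 14x
F(7) = 1 * 49 + 14 * 7 = 147
F(5) = 1 * 25 + 14 * 5 = 95
Integral = 147 - 95 = 52
Average = 52 / (7 - 5) = 52 / 2
= 26 = 26.00

26.00


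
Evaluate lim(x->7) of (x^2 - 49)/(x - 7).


Direct substitution gives 0/0, so we factor the numerator.
Factor: (x^2 - 49) = (x - 7)(x + 7)
Cancel the common factor (x - 7):
(x^2 - 49)/(x - 7) = (x + 7)
Now substitute x = 7:
= (7 + 7) = 14

14


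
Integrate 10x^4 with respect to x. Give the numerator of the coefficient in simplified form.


Apply the power rule for integration:
integral of ax^n dx = a/(n+1) * x^(n+1) + C
integral of 10x^4 dx
= 10/5 * x^5 + C
= 2 * x^5 + C
The coefficient in lowest terms is 2 = 2/1, so its numerator is 2

2


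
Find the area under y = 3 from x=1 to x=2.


The area under a constant function y = 3 is a rectangle.
Width = 2 - 1 = 1
Height = 3
Area = width * height
= 1 * 3
= 3

3


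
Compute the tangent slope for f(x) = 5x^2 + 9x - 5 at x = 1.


The slope of the tangent line equals f'(x) at the point.
f(x) = 5x^2 + 9x - 5
f'(x) = 10x + 9
At x = 1:
f'(1) = 10 * 1 + 9
= 10 + 9
= 19

19


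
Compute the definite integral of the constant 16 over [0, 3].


The integral of a constant k over [a, b] equals k * (b - a).
integral from 0 to 3 of 16 dx
= 16 * (3 - 0)
= 16 * 3
= 48

48


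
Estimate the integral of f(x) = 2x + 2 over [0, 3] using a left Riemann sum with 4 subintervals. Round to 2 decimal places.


Left Riemann sum uses left endpoints of each subinterval.
Interval: [0, 3], n = 4
dx = (3 - 0) / 4 = 3/4
Left endpoints: [0, 3/4, 3/2, 9/4]
f values: [2, 7/2, 5, 13/2]
Sum = dx * (sum of f values)
= 3/4 * 17
= 51/4 = 12.75

12.75


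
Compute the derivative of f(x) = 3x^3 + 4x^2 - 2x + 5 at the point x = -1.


Differentiate f(x) = 3x^3 + 4x^2 - 2x + 5 term by term:
f'(x) = 9x^2 + 8x - 2
Substitute x = -1:
f'(-1) = 9 * (-1)^2 + 8 * (-1) - 2
= 9 - 8 - 2
= -1

-1


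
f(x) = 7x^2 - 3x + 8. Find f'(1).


Differentiate term by term using power and sum rules:
f(x) = 7x^2 - 3x + 8
f'(x) = 14x - 3
Substitute x = 1:
f'(1) = 14 * 1 - 3
= 14 - 3
= 11

11


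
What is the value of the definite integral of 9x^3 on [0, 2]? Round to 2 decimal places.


Find the antiderivative of 9x^3:
F(x) = 9/4 * x^4
Apply the Fundamental Theorem of Calculus:
F(2) - F(0)
= 9/4 * 2^4 - 9/4 * 0^4
= 9/4 * (16 - 0)
= 9/4 * 16
= 36 = 36.00

36.00


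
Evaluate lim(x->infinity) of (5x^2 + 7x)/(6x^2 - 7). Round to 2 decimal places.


For limits at infinity with equal-degree polynomials,
we compare leading coefficients.
Numerator leading term: 5x^2
Denominator leading term: 6x^2
Divide both by x^2:
lim = (5 + 7/x) / (6 - 7/x^2)
As x -> infinity, the 1/x and 1/x^2 terms vanish:
= 5/6 ≈ 0.83

0.83


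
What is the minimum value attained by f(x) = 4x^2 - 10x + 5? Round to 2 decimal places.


For a quadratic f(x) = ax^2 + bx + c with a > 0, the minimum is at the vertex.
Vertex x-coordinate: x = -b/(2a)
x = -(-10) / (2 * 4)
x = 10/8 = 5/4
Substitute back to find the minimum value:
f(5/4) = 4 * (5/4)^2 - 10 * (5/4) + 5
= 25/4 - 25/2 + 5
= -5/4 = -1.25

-1.25


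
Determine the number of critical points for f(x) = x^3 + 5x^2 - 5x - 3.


Find where f'(x) = 0:
f(x) = x^3 + 5x^2 - 5x - 3
f'(x) = 3x^2 + 10x - 5
This is a quadratic in x. Use the discriminant to count real roots.
Discriminant = (10)^2 - 4 * 3 * (-5)
= 100 - (-60)
= 160
Since discriminant > 0, f'(x) = 0 has 2 real solutions.
Number of critical points: 2

2


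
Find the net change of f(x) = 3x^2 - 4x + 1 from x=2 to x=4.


Net change = f(b) - f(a)
f(x) = 3x^2 - 4x + 1
Compute f(4):
f(4) = 3 * 4^2 - 4 * 4 + 1
= 48 - 16 + 1
= 33
Compute f(2):
f(2) = 3 * 2^2 - 4 * 2 + 1
= 12 - 8 + 1
= 5
Net change = 33 - 5 = 28

28


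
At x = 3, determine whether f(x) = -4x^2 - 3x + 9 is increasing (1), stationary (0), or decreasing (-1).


Compute f'(x) to determine behavior:
f'(x) = -8x - 3
f'(3) = -8 * 3 - 3
= -24 - 3
= -27
Since f'(3) < 0, the function is decreasing (-1)

-1


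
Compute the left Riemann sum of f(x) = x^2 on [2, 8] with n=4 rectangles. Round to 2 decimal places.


Left Riemann sum uses left endpoints of each subinterval.
Interval: [2, 8], n = 4
dx = (8 - 2) / 4 = 3/2
Left endpoints: [2, 7/2, 5, 13/2]
f values: [4, 49/4, 25, 169/4]
Sum = dx * (sum of f values)
= 3/2 * 167/2
= 501/4 = 125.25

125.25


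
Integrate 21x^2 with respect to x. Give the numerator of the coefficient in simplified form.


Apply the power rule for integration:
integral of ax^n dx = a/(n+1) * x^(n+1) + C
integral of 21x^2 dx
= 21/3 * x^3 + C
= 7 * x^3 + C
The coefficient in lowest terms is 7 = 7/1, so its numerator is 7

7


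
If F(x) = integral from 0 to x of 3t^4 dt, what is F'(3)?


By the Fundamental Theorem of Calculus (Part 1):
If F(x) = integral from 0 to x of f(t) dt, then F'(x) = f(x)
Here f(t) = 3t^4
So F'(x) = 3x^4
Evaluate at x = 3:
F'(3) = 3 * 3^4
= 3 * 81
= 243

243


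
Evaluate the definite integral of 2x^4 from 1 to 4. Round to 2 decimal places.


Find the antiderivative of 2x^4:
F(x) = 2/5 * x^5
Apply the Fundamental Theorem of Calculus:
F(4) - F(1)
= 2/5 * 4^5 - 2/5 * 1^5
= 2/5 * (1024 - 1)
= 2/5 * 1023
= 2046/5 = 409.20

409.20


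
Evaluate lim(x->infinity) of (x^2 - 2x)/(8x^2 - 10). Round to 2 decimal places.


For limits at infinity with equal-degree polynomials,
we compare leading coefficients.
Numerator leading term: x^2
Denominator leading term: 8x^2
Divide both by x^2:
lim = (1 - 2/x) / (8 - 10/x^2)
As x -> infinity, the 1/x and 1/x^2 terms vanish:
= 1/8 ≈ 0.13

0.13


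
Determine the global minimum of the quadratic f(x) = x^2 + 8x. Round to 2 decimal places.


For a quadratic f(x) = ax^2 + bx + c with a > 0, the minimum is at the vertex.
Vertex x-coordinate: x = -b/(2a)
x = -(8) / (2 * 1)
x = -8/2 = -4
Substitute back to find the minimum value:
f(-4) = 1 * (-4)^2 + 8 * (-4) + 0
= 16 - 32 + 0
= -16 = -16.00

-16.00


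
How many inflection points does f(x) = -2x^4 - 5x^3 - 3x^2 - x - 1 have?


Inflection points occur where f''(x) = 0 and concavity changes.
f(x) = -2x^4 - 5x^3 - 3x^2 - x - 1
f'(x) = -8x^3 - 15x^2 - 6x - 1
f''(x) = -24x^2 - 30x - 6
This is a quadratic in x. Use the discriminant to count real roots.
Discriminant = (-30)^2 - 4 * (-24) * (-6)
= 900 - 576
= 324
Since discriminant > 0, f''(x) = 0 has 2 distinct real solutions.
A quadratic with two distinct real roots changes sign at each root, so concavity changes at both.
Number of inflection points: 2

2


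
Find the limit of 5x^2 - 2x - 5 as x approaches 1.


Since polynomials are continuous, we use direct substitution.
lim(x->1) of 5x^2 - 2x - 5
= 5 * 1^2 - 2 * 1 - 5
= 5 - 2 - 5
= -2

-2


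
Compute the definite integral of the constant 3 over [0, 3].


The integral of a constant k over [a, b] equals k * (b - a).
integral from 0 to 3 of 3 dx
= 3 * (3 - 0)
= 3 * 3
= 9

9


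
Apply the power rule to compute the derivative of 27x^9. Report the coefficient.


We apply the power rule: d/dx [ax^n] = a*n * x^(n-1)
d/dx [27x^9]
= 27 * 9 * x^(9-1)
= 243x^8
The coefficient is 243

243


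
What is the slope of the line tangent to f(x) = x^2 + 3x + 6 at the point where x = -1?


The slope of the tangent line equals f'(x) at the point.
f(x) = x^2 + 3x + 6
f'(x) = 2x + 3
At x = -1:
f'(-1) = 2 * (-1) + 3
= -2 + 3
= 1

1


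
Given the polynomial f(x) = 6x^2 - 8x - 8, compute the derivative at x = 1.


Differentiate term by term using power and sum rules:
f(x) = 6x^2 - 8x - 8
f'(x) = 12x - 8
Substitute x = 1:
f'(1) = 12 * 1 - 8
= 12 - 8
= 4

4


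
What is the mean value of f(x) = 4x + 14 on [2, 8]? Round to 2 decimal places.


Average value = 1/(b-a) * integral from a to b of f(x) dx
First compute the integral of 4x + 14:
F(x) = 2x^2 + 14x
F(8) = 2 * 64 + 14 * 8 = 240
F(2) = 2 * 4 + 14 * 2 = 36
Integral = 240 - 36 = 204
Average = 204 / (8 - 2) = 204 / 6
= 34 = 34.00

34.00


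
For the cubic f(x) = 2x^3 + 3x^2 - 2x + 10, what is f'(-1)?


Differentiate f(x) = 2x^3 + 3x^2 - 2x + 10 term by term:
f'(x) = 6x^2 + 6x - 2
Substitute x = -1:
f'(-1) = 6 * (-1)^2 + 6 * (-1) - 2
= 6 - 6 - 2
= -2

-2


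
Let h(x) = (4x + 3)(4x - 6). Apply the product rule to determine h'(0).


Let u(x) = 4x + 3 and v(x) = 4x - 6
u'(x) = 4
v'(x) = 4
Product rule: h'(x) = u'(x)*v(x) + u(x)*v'(x)
= 4 * (4x - 6) + (4x + 3) * 4
At x = 0:
u(0) = 4 * 0 + 3 = 3
v(0) = 4 * 0 - 6 = -6
h'(0) = 4 * (-6) + 3 * 4
= -24 + 12
= -12

-12


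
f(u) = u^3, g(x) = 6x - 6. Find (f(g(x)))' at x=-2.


Using the chain rule: (f(g(x)))' = f'(g(x)) * g'(x)
First, find g(-2):
g(-2) = 6 * (-2) - 6 = -18
Next, f'(u) = 3u^2
And g'(x) = 6
So f'(g(-2)) * g'(-2)
= 3 * (-18)^2 * 6
= 3 * 324 * 6
= 5832

5832


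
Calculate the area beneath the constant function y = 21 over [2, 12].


The area under a constant function y = 21 is a rectangle.
Width = 12 - 2 = 10
Height = 21
Area = width * height
= 10 * 21
= 210

210


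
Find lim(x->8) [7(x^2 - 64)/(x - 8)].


Direct substitution gives 0/0, so we factor the numerator.
Factor: 7(x^2 - 64) = 7 * (x - 8)(x + 8)
Cancel the common factor (x - 8):
7(x^2 - 64)/(x - 8) = 7 * (x + 8)
Now substitute x = 8:
= 7 * (8 + 8) = 112

112


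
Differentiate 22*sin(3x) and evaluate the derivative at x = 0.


Apply the chain rule to differentiate 22*sin(3x):
d/dx [22*sin(3x)]
= 22 * cos(3x) * d/dx(3x)
= 22 * 3 * cos(3x)
= 66 * cos(3x)
Evaluate at x = 0:
= 66 * cos(0)
= 66 * 1
= 66

66


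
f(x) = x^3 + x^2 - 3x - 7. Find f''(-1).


First derivative:
f'(x) = 3x^2 + 2x - 3
Second derivative:
f''(x) = 6x + 2
Substitute x = -1:
f''(-1) = 6 * (-1) + 2
= -6 + 2
= -4

-4


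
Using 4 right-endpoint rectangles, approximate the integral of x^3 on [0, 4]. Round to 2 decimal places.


Right Riemann sum uses right endpoints of each subinterval.
Interval: [0, 4], n = 4
dx = (4 - 0) / 4 = 1
Right endpoints: [1, 2, 3, 4]
f values: [1, 8, 27, 64]
Sum = dx * (sum of f values)
= 1 * 100
= 100 = 100.00

100.00


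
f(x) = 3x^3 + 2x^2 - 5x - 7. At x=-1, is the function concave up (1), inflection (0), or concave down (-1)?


Concavity is determined by the sign of f''(x).
f(x) = 3x^3 + 2x^2 - 5x - 7
f'(x) = 9x^2 + 4x - 5
f''(x) = 18x + 4
f''(-1) = 18 * (-1) + 4
= -18 + 4
= -14
Since f''(-1) < 0, the function is concave down (-1)

-1


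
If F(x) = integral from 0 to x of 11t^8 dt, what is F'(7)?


By the Fundamental Theorem of Calculus (Part 1):
If F(x) = integral from 0 to x of f(t) dt, then F'(x) = f(x)
Here f(t) = 11t^8
So F'(x) = 11x^8
Evaluate at x = 7:
F'(7) = 11 * 7^8
= 11 * 5764801
= 63412811

63412811


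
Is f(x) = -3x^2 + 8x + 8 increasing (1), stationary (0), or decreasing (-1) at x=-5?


Compute f'(x) to determine behavior:
f'(x) = -6x + 8
f'(-5) = -6 * (-5) + 8
= 30 + 8
= 38
Since f'(-5) > 0, the function is increasing (1)

1


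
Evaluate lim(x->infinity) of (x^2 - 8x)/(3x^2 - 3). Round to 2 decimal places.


For limits at infinity with equal-degree polynomials,
we compare leading coefficients.
Numerator leading term: x^2
Denominator leading term: 3x^2
Divide both by x^2:
lim = (1 - 8/x) / (3 - 3/x^2)
As x -> infinity, the 1/x and 1/x^2 terms vanish:
= 1/3 ≈ 0.33

0.33


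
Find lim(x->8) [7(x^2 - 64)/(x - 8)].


Direct substitution gives 0/0, so we factor the numerator.
Factor: 7(x^2 - 64) = 7 * (x - 8)(x + 8)
Cancel the common factor (x - 8):
7(x^2 - 64)/(x - 8) = 7 * (x + 8)
Now substitute x = 8:
= 7 * (8 + 8) = 112

112


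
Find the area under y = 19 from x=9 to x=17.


The area under a constant function y = 19 is a rectangle.
Width = 17 - 9 = 8
Height = 19
Area = width * height
= 8 * 19
= 152

152


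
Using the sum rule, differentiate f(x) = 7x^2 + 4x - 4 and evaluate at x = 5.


Differentiate term by term using power and sum rules:
f(x) = 7x^2 + 4x - 4
f'(x) = 14x + 4
Substitute x = 5:
f'(5) = 14 * 5 + 4
= 70 + 4
= 74

74


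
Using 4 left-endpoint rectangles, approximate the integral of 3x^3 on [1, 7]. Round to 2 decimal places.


Left Riemann sum uses left endpoints of each subinterval.
Interval: [1, 7], n = 4
dx = (7 - 1) / 4 = 3/2
Left endpoints: [1, 5/2, 4, 11/2]
f values: [3, 375/8, 192, 3993/8]
Sum = dx * (sum of f values)
= 3/2 * 741
= 2223/2 = 1111.50

1111.50


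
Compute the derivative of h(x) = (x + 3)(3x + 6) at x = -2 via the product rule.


Let u(x) = x + 3 and v(x) = 3x + 6
u'(x) = 1
v'(x) = 3
Product rule: h'(x) = u'(x)*v(x) + u(x)*v'(x)
= 1 * (3x + 6) + (x + 3) * 3
At x = -2:
u(-2) = 1 * (-2) + 3 = 1
v(-2) = 3 * (-2) + 6 = 0
h'(-2) = 1 * 0 + 1 * 3
= 0 + 3
= 3

3


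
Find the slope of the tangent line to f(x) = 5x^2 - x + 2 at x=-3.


The slope of the tangent line equals f'(x) at the point.
f(x) = 5x^2 - x + 2
f'(x) = 10x - 1
At x = -3:
f'(-3) = 10 * (-3) - 1
= -30 - 1
= -31

-31


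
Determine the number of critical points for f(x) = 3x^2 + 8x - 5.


Find where f'(x) = 0:
f'(x) = 6x + 8
Set f'(x) = 0:
6x + 8 = 0
x = -8 / 6 = -4/3
This is a linear equation in x, so there is exactly one solution.
Number of critical points: 1

1


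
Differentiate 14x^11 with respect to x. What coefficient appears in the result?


We apply the power rule: d/dx [ax^n] = a*n * x^(n-1)
d/dx [14x^11]
= 14 * 11 * x^(11-1)
= 154x^10
The coefficient is 154

154


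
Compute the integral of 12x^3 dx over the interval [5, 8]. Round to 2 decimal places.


Find the antiderivative of 12x^3:
F(x) = 12/4 * x^4
Apply the Fundamental Theorem of Calculus:
F(8) - F(5)
= 12/4 * 8^4 - 12/4 * 5^4
= 12/4 * (4096 - 625)
= 12/4 * 3471
= 10413 = 10413.00

10413.00


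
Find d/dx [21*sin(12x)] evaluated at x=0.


Apply the chain rule to differentiate 21*sin(12x):
d/dx [21*sin(12x)]
= 21 * cos(12x) * d/dx(12x)
= 21 * 12 * cos(12x)
= 252 * cos(12x)
Evaluate at x = 0:
= 252 * cos(0)
= 252 * 1
= 252

252


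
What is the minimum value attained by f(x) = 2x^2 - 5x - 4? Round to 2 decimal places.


For a quadratic f(x) = ax^2 + bx + c with a > 0, the minimum is at the vertex.
Vertex x-coordinate: x = -b/(2a)
x = -(-5) / (2 * 2)
x = 5/4
Substitute back to find the minimum value:
f(5/4) = 2 * (5/4)^2 - 5 * (5/4) - 4
= 25/8 - 25/4 - 4
= -57/8 ≈ -7.13

-7.13


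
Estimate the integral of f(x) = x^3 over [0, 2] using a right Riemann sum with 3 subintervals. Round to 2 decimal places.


Right Riemann sum uses right endpoints of each subinterval.
Interval: [0, 2], n = 3
dx = (2 - 0) / 3 = 2/3
Right endpoints: [2/3, 4/3, 2]
f values: [8/27, 64/27, 8]
Sum = dx * (sum of f values)
= 2/3 * 32/3
= 64/9 ≈ 7.11

7.11


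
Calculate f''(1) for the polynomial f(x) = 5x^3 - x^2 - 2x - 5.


First derivative:
f'(x) = 15x^2 - 2x - 2
Second derivative:
f''(x) = 30x - 2
Substitute x = 1:
f''(1) = 30 * 1 - 2
= 30 - 2
= 28

28


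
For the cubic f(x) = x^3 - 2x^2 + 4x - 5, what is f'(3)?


Differentiate f(x) = x^3 - 2x^2 + 4x - 5 term by term:
f'(x) = 3x^2 - 4x + 4
Substitute x = 3:
f'(3) = 3 * 3^2 - 4 * 3 + 4
= 27 - 12 + 4
= 19

19


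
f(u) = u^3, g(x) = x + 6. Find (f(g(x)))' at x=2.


Using the chain rule: (f(g(x)))' = f'(g(x)) * g'(x)
First, find g(2):
g(2) = 1 * 2 + 6 = 8
Next, f'(u) = 3u^2
And g'(x) = 1
So f'(g(2)) * g'(2)
= 3 * 8^2 * 1
= 3 * 64 * 1
= 192

192


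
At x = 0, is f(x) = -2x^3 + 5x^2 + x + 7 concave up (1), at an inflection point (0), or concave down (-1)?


Concavity is determined by the sign of f''(x).
f(x) = -2x^3 + 5x^2 + x + 7
f'(x) = -6x^2 + 10x + 1
f''(x) = -12x + 10
f''(0) = -12 * 0 + 10
= 0 + 10
= 10
Since f''(0) > 0, the function is concave up (1)

1


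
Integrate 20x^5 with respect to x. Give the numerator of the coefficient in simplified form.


Apply the power rule for integration:
integral of ax^n dx = a/(n+1) * x^(n+1) + C
integral of 20x^5 dx
= 20/6 * x^6 + C
= 10/3 * x^6 + C
The coefficient in lowest terms is 10/3, and its numerator is 10

10


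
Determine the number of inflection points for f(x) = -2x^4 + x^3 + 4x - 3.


Inflection points occur where f''(x) = 0 and concavity changes.
f(x) = -2x^4 + x^3 + 4x - 3
f'(x) = -8x^3 + 3x^2 + 4
f''(x) = -24x^2 + 6x
This is a quadratic in x. Use the discriminant to count real roots.
Discriminant = (6)^2 - 4 * (-24) * 0
= 36 - 0
= 36
Since discriminant > 0, f''(x) = 0 has 2 distinct real solutions.
A quadratic with two distinct real roots changes sign at each root, so concavity changes at both.
Number of inflection points: 2

2


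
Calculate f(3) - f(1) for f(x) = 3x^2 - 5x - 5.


Net change = f(b) - f(a)
f(x) = 3x^2 - 5x - 5
Compute f(3):
f(3) = 3 * 3^2 - 5 * 3 - 5
= 27 - 15 - 5
= 7
Compute f(1):
f(1) = 3 * 1^2 - 5 * 1 - 5
= 3 - 5 - 5
= -7
Net change = 7 - (-7) = 14

14


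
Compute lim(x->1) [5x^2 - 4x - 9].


Since polynomials are continuous, we use direct substitution.
lim(x->1) of 5x^2 - 4x - 9
= 5 * 1^2 - 4 * 1 - 9
= 5 - 4 - 9
= -8

-8


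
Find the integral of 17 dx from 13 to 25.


The integral of a constant k over [a, b] equals k * (b - a).
integral from 13 to 25 of 17 dx
= 17 * (25 - 13)
= 17 * 12
= 204

204


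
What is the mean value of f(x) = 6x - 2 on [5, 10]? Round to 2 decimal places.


Average value = 1/(b-a) * integral from a to b of f(x) dx
First compute the integral of 6x - 2:
F(x) = 3x^2 - 2x
F(10) = 3 * 100 - 2 * 10 = 280
F(5) = 3 * 25 - 2 * 5 = 65
Integral = 280 - 65 = 215
Average = 215 / (10 - 5) = 215 / 5
= 43 = 43.00

43.00


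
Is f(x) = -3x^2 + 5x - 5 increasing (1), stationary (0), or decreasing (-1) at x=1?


Compute f'(x) to determine behavior:
f'(x) = -6x + 5
f'(1) = -6 * 1 + 5
= -6 + 5
= -1
Since f'(1) < 0, the function is decreasing (-1)

-1


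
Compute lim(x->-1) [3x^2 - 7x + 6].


Since polynomials are continuous, we use direct substitution.
lim(x->-1) of 3x^2 - 7x + 6
= 3 * (-1)^2 - 7 * (-1) + 6
= 3 + 7 + 6
= 16

16


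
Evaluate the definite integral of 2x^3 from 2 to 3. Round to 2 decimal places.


Find the antiderivative of 2x^3:
F(x) = 2/4 * x^4
Apply the Fundamental Theorem of Calculus:
F(3) - F(2)
= 2/4 * 3^4 - 2/4 * 2^4
= 2/4 * (81 - 16)
= 2/4 * 65
= 65/2 = 32.50

32.50


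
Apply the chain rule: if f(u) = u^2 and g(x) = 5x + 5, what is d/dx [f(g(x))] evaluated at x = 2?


Using the chain rule: (f(g(x)))' = f'(g(x)) * g'(x)
First, find g(2):
g(2) = 5 * 2 + 5 = 15
Next, f'(u) = 2u
And g'(x) = 5
So f'(g(2)) * g'(2)
= 2 * 15 * 5
= 150

150


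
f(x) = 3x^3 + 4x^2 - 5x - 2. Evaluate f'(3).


Differentiate f(x) = 3x^3 + 4x^2 - 5x - 2 term by term:
f'(x) = 9x^2 + 8x - 5
Substitute x = 3:
f'(3) = 9 * 3^2 + 8 * 3 - 5
= 81 + 24 - 5
= 100

100


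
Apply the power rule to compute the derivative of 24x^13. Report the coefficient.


We apply the power rule: d/dx [ax^n] = a*n * x^(n-1)
d/dx [24x^13]
= 24 * 13 * x^(13-1)
= 312x^12
The coefficient is 312

312


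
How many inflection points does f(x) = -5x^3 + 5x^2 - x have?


Inflection points occur where f''(x) = 0 and concavity changes.
f(x) = -5x^3 + 5x^2 - x
f'(x) = -15x^2 + 10x - 1
f''(x) = -30x + 10
Set f''(x) = 0:
-30x + 10 = 0
x = -10 / (-30) = 1/3
Since f''(x) is linear (degree 1), it changes sign at this point.
Therefore there is exactly 1 inflection point.

1


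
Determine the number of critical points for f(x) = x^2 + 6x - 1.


Find where f'(x) = 0:
f'(x) = 2x + 6
Set f'(x) = 0:
2x + 6 = 0
x = -6 / 2 = -3
This is a linear equation in x, so there is exactly one solution.
Number of critical points: 1

1


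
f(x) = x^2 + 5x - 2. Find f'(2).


Differentiate term by term using power and sum rules:
f(x) = x^2 + 5x - 2
f'(x) = 2x + 5
Substitute x = 2:
f'(2) = 2 * 2 + 5
= 4 + 5
= 9

9


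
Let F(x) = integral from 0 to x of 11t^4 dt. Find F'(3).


By the Fundamental Theorem of Calculus (Part 1):
If F(x) = integral from 0 to x of f(t) dt, then F'(x) = f(x)
Here f(t) = 11t^4
So F'(x) = 11x^4
Evaluate at x = 3:
F'(3) = 11 * 3^4
= 11 * 81
= 891

891


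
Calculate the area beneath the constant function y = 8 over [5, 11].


The area under a constant function y = 8 is a rectangle.
Width = 11 - 5 = 6
Height = 8
Area = width * height
= 6 * 8
= 48

48


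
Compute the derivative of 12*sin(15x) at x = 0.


Apply the chain rule to differentiate 12*sin(15x):
d/dx [12*sin(15x)]
= 12 * cos(15x) * d/dx(15x)
= 12 * 15 * cos(15x)
= 180 * cos(15x)
Evaluate at x = 0:
= 180 * cos(0)
= 180 * 1
= 180

180


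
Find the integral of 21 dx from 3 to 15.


The integral of a constant k over [a, b] equals k * (b - a).
integral from 3 to 15 of 21 dx
= 21 * (15 - 3)
= 21 * 12
= 252

252


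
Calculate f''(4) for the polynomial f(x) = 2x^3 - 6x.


First derivative:
f'(x) = 6x^2 - 6
Second derivative:
f''(x) = 12x
Substitute x = 4:
f''(4) = 12 * 4 + 0
= 48 + 0
= 48

48


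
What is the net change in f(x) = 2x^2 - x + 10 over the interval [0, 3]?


Net change = f(b) - f(a)
f(x) = 2x^2 - x + 10
Compute f(3):
f(3) = 2 * 3^2 - 1 * 3 + 10
= 18 - 3 + 10
= 25
Compute f(0):
f(0) = 2 * 0^2 - 1 * 0 + 10
= 0 + 0 + 10
= 10
Net change = 25 - 10 = 15

15


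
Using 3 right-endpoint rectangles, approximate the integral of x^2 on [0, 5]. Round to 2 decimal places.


Right Riemann sum uses right endpoints of each subinterval.
Interval: [0, 5], n = 3
dx = (5 - 0) / 3 = 5/3
Right endpoints: [5/3, 10/3, 5]
f values: [25/9, 100/9, 25]
Sum = dx * (sum of f values)
= 5/3 * 350/9
= 1750/27 ≈ 64.81

64.81


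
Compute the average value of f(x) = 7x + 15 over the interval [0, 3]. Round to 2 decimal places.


Average value = 1/(b-a) * integral from a to b of f(x) dx
First compute the integral of 7x + 15:
F(x) = (7/2)x^2 + 15x
F(3) = 7/2 * 9 + 15 * 3 = 153/2
F(0) = 7/2 * 0 + 15 * 0 = 0
Integral = 153/2 - 0 = 153/2
Average = (153/2) / (3 - 0) = (153/2) / 3
= 51/2 = 25.50

25.50


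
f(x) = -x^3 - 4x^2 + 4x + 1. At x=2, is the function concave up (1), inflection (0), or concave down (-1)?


Concavity is determined by the sign of f''(x).
f(x) = -x^3 - 4x^2 + 4x + 1
f'(x) = -3x^2 - 8x + 4
f''(x) = -6x - 8
f''(2) = -6 * 2 - 8
= -12 - 8
= -20
Since f''(2) < 0, the function is concave down (-1)

-1


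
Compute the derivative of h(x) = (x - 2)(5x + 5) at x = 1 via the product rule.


Let u(x) = x - 2 and v(x) = 5x + 5
u'(x) = 1
v'(x) = 5
Product rule: h'(x) = u'(x)*v(x) + u(x)*v'(x)
= 1 * (5x + 5) + (x - 2) * 5
At x = 1:
u(1) = 1 * 1 - 2 = -1
v(1) = 5 * 1 + 5 = 10
h'(1) = 1 * 10 + (-1) * 5
= 10 - 5
= 5

5


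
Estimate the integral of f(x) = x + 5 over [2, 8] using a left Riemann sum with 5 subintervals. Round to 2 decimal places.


Left Riemann sum uses left endpoints of each subinterval.
Interval: [2, 8], n = 5
dx = (8 - 2) / 5 = 6/5
Left endpoints: [2, 16/5, 22/5, 28/5, 34/5]
f values: [7, 41/5, 47/5, 53/5, 59/5]
Sum = dx * (sum of f values)
= 6/5 * 47
= 282/5 = 56.40

56.40


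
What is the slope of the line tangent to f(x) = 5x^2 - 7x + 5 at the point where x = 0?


The slope of the tangent line equals f'(x) at the point.
f(x) = 5x^2 - 7x + 5
f'(x) = 10x - 7
At x = 0:
f'(0) = 10 * 0 - 7
= 0 - 7
= -7

-7


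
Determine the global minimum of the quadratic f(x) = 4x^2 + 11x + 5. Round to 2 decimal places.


For a quadratic f(x) = ax^2 + bx + c with a > 0, the minimum is at the vertex.
Vertex x-coordinate: x = -b/(2a)
x = -(11) / (2 * 4)
x = -11/8
Substitute back to find the minimum value:
f(-11/8) = 4 * (-11/8)^2 + 11 * (-11/8) + 5
= 121/16 - 121/8 + 5
= -41/16 ≈ -2.56

-2.56


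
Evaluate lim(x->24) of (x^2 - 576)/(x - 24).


Direct substitution gives 0/0, so we factor the numerator.
Factor: (x^2 - 576) = (x - 24)(x + 24)
Cancel the common factor (x - 24):
(x^2 - 576)/(x - 24) = (x + 24)
Now substitute x = 24:
= (24 + 24) = 48

48
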